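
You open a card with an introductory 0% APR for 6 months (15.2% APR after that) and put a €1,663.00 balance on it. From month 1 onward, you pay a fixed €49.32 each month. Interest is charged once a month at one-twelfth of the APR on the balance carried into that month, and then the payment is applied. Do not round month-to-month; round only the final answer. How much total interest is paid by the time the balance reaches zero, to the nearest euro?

Promo months 1–6 at r₀ = 0%/12 = 0; months 7+ at r₁ = 15.2%/12 = 0.0126667.
After month 6 (no interest yet): B = €1,663.00 − 6·€49.32 = €1,367.08.
Then at r₁ with €49.32/mo: n₂ = −ln(1 − r₁·B/P)/ln(1+r₁) ≈ 34.36 → 35 more payments.
Total paid = 40·€49.32 + €17.77 = €1,990.57; interest = €1,990.57 − €1,663.00 = €327.57.

€328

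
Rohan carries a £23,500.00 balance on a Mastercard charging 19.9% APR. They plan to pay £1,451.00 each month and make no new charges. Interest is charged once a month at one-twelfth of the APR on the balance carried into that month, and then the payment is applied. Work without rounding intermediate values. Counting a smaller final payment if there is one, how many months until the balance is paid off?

Monthly rate r = 19.9%/12 = 1.65833% = 0.0165833.
Recurrence: B ← B·(1+r) − £1,451.00.
Month 1: interest £389.71; balance after payment £22,438.71.
Month 2: interest £372.11; balance after payment £21,359.82.
Closed form: n = −ln(1 − rB₀/P)/ln(1+r) = −ln(0.73142)/ln(1.01658) ≈ 19.016, so the balance reaches zero during payment 20.

20 payments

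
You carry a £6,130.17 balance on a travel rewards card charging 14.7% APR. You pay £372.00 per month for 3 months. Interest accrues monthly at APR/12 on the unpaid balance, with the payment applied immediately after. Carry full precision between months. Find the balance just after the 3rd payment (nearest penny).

£5,228.50

Monthly rate r = 14.7%/12 = 1.225% = 0.01225.
Each month: B ← B·(1+r) − £372.00.
Month 1: interest £75.09; balance after payment £5,833.26.
Month 2: interest £71.46; balance after payment £5,532.72.
Month 3: interest £67.78; balance after payment £5,228.50.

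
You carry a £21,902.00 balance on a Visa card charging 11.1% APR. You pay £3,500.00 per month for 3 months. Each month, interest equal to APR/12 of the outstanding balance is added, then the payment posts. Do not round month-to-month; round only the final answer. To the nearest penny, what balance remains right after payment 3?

£11,918.00

Monthly rate r = 11.1%/12 = 0.925% = 0.00925.
Each month: B ← B·(1+r) − £3,500.00.
Month 1: interest £202.59; balance after payment £18,604.59.
Month 2: interest £172.09; balance after payment £15,276.69.
Month 3: interest £141.31; balance after payment £11,918.00.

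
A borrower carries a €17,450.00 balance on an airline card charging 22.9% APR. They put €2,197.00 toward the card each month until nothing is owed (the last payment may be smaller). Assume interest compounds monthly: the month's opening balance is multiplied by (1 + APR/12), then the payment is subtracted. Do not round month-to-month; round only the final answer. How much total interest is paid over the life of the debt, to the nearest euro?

Monthly rate r = 22.9%/12 = 1.90833% = 0.0190833.
Payoff takes n = ⌈−ln(1 − rB₀/P)/ln(1+r)⌉ = ⌈8.695⌉ = 9 payments; the last is €1,531.79.
Total paid = 8·€2,197.00 + €1,531.79 = €19,107.79.
Total interest = total paid − principal = €19,107.79 − €17,450.00 = €1,657.79.

€1,658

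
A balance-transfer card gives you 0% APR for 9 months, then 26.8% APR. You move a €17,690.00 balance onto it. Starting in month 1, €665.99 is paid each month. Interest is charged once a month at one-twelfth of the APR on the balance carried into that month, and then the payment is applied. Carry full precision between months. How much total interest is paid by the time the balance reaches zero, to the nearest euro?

Promo months 1–9 at r₀ = 0%/12 = 0; months 10+ at r₁ = 26.8%/12 = 0.0223333.
After month 9 (no interest yet): B = €17,690.00 − 9·€665.99 = €11,696.09.
Then at r₁ with €665.99/mo: n₂ = −ln(1 − r₁·B/P)/ln(1+r₁) ≈ 22.54 → 23 more payments.
Total paid = 31·€665.99 + €363.97 = €21,009.66; interest = €21,009.66 − €17,690.00 = €3,319.66.

€3,320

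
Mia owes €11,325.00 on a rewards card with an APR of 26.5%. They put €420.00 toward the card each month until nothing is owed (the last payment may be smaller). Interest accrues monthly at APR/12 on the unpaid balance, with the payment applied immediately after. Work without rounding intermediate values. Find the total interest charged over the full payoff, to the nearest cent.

€6,077.71

Monthly rate r = 26.5%/12 = 2.20833% = 0.0220833.
Payoff takes n = ⌈−ln(1 − rB₀/P)/ln(1+r)⌉ = ⌈41.432⌉ = 42 payments; the last is €182.71.
Total paid = 41·€420.00 + €182.71 = €17,402.71.
Total interest = total paid − principal = €17,402.71 − €11,325.00 = €6,077.71.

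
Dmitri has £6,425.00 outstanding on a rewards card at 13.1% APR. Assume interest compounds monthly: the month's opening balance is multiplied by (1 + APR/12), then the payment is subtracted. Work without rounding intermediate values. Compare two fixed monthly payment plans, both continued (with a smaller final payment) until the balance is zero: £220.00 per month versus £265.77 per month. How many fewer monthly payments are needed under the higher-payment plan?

Monthly rate r = 13.1%/12 = 1.09167% = 0.0109167.
At £220.00/mo: n = ⌈−ln(1 − rB₀/P)/ln(1+r)⌉ = 36 payments (last £79.51); total interest = total paid − £6,425.00 = £1,354.51.
At £265.77/mo: 29 payments (last £58.84); total interest £1,075.40.
Payments saved = 36 − 29 = 7.

7 fewer payments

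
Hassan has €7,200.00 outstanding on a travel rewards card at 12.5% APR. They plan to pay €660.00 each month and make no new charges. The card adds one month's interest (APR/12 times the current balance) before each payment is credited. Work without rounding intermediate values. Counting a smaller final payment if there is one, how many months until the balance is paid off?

Monthly rate r = 12.5%/12 = 1.04167% = 0.0104167.
Recurrence: B ← B·(1+r) − €660.00.
Month 1: interest €75.00; balance after payment €6,615.00.
Month 2: interest €68.91; balance after payment €6,023.91.
Closed form: n = −ln(1 − rB₀/P)/ln(1+r) = −ln(0.88636)/ln(1.01042) ≈ 11.640, so the balance reaches zero during payment 12.

12 payments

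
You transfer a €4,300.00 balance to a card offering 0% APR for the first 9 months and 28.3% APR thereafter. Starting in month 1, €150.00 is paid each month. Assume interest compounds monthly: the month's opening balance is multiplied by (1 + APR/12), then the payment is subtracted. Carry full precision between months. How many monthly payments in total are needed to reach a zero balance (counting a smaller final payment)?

36 months

Promo months 1–9 at r₀ = 0%/12 = 0; months 10+ at r₁ = 28.3%/12 = 0.0235833.
After month 9 (no interest yet): B = €4,300.00 − 9·€150.00 = €2,950.00.
Then at r₁ with €150.00/mo: n₂ = −ln(1 − r₁·B/P)/ln(1+r₁) ≈ 26.74 → 27 more payments.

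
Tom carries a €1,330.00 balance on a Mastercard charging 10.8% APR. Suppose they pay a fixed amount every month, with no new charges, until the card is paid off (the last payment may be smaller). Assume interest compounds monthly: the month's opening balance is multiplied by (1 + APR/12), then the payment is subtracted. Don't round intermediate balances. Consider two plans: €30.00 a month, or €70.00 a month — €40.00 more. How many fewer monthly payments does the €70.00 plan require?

36 fewer payments

Monthly rate r = 10.8%/12 = 0.9% = 0.009.
At €30.00/mo: n = ⌈−ln(1 − rB₀/P)/ln(1+r)⌉ = 57 payments (last €24.85); total interest = total paid − €1,330.00 = €374.85.
At €70.00/mo: 21 payments (last €65.18); total interest €135.18.
Payments saved = 57 − 21 = 36.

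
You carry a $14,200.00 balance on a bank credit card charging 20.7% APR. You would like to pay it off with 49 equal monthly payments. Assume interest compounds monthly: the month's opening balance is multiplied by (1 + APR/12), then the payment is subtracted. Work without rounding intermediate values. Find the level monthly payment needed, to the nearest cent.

$431.67

Monthly rate r = 20.7%/12 = 1.725% = 0.01725.
Level-payment amortization: P = B₀·r / (1 − (1+r)^(−n)) = 14200.00·0.01725 / (1 − 1.01725^(−49)).
Denominator 1 − (1+r)^(−49) = 0.56744357.
P = 244.95 / 0.56744357 ≈ 431.67.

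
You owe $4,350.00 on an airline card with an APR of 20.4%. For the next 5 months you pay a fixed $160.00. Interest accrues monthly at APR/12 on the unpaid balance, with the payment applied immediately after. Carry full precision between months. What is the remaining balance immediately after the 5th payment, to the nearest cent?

Monthly rate r = 20.4%/12 = 1.7% = 0.017.
Each month: B ← B·(1+r) − $160.00.
Month 1: interest $73.95; balance after payment $4,263.95.
Month 2: interest $72.49; balance after payment $4,176.44.
Month 3: interest $71.00; balance after payment $4,087.44.
Month 4: interest $69.49; balance after payment $3,996.92.
Month 5: interest $67.95; balance after payment $3,904.87.

$3,904.87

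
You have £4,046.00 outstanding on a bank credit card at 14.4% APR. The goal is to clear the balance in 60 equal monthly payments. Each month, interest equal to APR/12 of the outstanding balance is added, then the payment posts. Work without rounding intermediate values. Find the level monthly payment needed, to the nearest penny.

£94.98

Monthly rate r = 14.4%/12 = 1.2% = 0.012.
Level-payment amortization: P = B₀·r / (1 − (1+r)^(−n)) = 4046.00·0.012 / (1 − 1.012^(−60)).
Denominator 1 − (1+r)^(−60) = 0.51115717.
P = 48.552 / 0.51115717 ≈ 94.98.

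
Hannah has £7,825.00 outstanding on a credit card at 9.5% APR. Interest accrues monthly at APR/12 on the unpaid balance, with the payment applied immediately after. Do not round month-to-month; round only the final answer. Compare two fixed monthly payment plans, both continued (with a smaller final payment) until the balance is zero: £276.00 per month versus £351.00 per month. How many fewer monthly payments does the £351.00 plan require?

8 fewer payments

Monthly rate r = 9.5%/12 = 0.791667% = 0.00791667.
At £276.00/mo: n = ⌈−ln(1 − rB₀/P)/ln(1+r)⌉ = 33 payments (last £64.80); total interest = total paid − £7,825.00 = £1,071.80.
At £351.00/mo: 25 payments (last £219.66); total interest £818.66.
Payments saved = 33 − 25 = 8.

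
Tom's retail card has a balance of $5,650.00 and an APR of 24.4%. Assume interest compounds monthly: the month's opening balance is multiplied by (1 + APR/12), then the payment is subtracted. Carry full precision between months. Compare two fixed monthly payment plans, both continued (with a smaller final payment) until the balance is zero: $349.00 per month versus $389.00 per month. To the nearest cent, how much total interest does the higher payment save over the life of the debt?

$157.49

Monthly rate r = 24.4%/12 = 2.03333% = 0.0203333.
At $349.00/mo: n = ⌈−ln(1 − rB₀/P)/ln(1+r)⌉ = 20 payments (last $291.66); total interest = total paid − $5,650.00 = $1,272.66.
At $389.00/mo: 18 payments (last $152.17); total interest $1,115.17.
Interest saved = $1,272.66 − $1,115.17 = $157.49.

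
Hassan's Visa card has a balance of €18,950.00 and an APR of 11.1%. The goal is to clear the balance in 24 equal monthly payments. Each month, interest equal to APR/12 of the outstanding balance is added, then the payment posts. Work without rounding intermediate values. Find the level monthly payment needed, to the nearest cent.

€884.10

Monthly rate r = 11.1%/12 = 0.925% = 0.00925.
Level-payment amortization: P = B₀·r / (1 − (1+r)^(−n)) = 18950.00·0.00925 / (1 − 1.00925^(−24)).
Denominator 1 − (1+r)^(−24) = 0.198266915.
P = 175.287 / 0.198266915 ≈ 884.10.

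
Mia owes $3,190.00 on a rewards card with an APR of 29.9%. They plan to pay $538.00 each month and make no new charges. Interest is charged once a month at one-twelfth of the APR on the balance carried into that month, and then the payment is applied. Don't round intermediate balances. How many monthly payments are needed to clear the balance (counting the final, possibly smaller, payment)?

Monthly rate r = 29.9%/12 = 2.49167% = 0.0249167.
Recurrence: B ← B·(1+r) − $538.00.
Month 1: interest $79.48; balance after payment $2,731.48.
Month 2: interest $68.06; balance after payment $2,261.54.
Closed form: n = −ln(1 − rB₀/P)/ln(1+r) = −ln(0.85226)/ln(1.02492) ≈ 6.496, so the balance reaches zero during payment 7.

7 months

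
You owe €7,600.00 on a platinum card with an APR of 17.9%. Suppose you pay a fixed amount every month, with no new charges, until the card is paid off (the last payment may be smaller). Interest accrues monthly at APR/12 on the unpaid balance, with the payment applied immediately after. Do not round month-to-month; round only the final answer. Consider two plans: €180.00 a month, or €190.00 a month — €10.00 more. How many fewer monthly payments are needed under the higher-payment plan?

Monthly rate r = 17.9%/12 = 1.49167% = 0.0149167.
At €180.00/mo: n = ⌈−ln(1 − rB₀/P)/ln(1+r)⌉ = 68 payments (last €21.00); total interest = total paid − €7,600.00 = €4,481.00.
At €190.00/mo: 62 payments (last €61.84); total interest €4,051.84.
Payments saved = 68 − 62 = 6.

6 fewer payments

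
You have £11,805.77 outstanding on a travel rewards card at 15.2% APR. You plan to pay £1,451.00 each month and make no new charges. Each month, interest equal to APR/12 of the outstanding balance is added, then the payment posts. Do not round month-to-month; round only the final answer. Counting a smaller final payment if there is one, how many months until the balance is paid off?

Monthly rate r = 15.2%/12 = 1.26667% = 0.0126667.
Recurrence: B ← B·(1+r) − £1,451.00.
Month 1: interest £149.54; balance after payment £10,504.31.
Month 2: interest £133.05; balance after payment £9,186.36.
Closed form: n = −ln(1 − rB₀/P)/ln(1+r) = −ln(0.89694)/ln(1.01267) ≈ 8.641, so the balance reaches zero during payment 9.

9 months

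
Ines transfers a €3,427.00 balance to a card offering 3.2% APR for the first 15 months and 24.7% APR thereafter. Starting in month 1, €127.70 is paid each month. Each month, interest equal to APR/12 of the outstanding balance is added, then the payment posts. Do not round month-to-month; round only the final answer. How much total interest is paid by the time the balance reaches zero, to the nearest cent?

€378.59

Promo months 1–15 at r₀ = 3.2%/12 = 0.00266667; months 16+ at r₁ = 24.7%/12 = 0.0205833.
After month 15: iterate B ← B·(1+r₀) − €127.70 for 15 months → €1,615.00.
Then at r₁ with €127.70/mo: n₂ = −ln(1 − r₁·B/P)/ln(1+r₁) ≈ 14.80 → 15 more payments.
Total paid = 29·€127.70 + €102.29 = €3,805.59; interest = €3,805.59 − €3,427.00 = €378.59.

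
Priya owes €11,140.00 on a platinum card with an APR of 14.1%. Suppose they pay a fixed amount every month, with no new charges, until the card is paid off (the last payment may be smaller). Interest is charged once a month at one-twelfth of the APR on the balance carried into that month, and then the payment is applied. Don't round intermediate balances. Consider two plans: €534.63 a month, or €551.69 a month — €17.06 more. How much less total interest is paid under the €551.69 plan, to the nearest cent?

Monthly rate r = 14.1%/12 = 1.175% = 0.01175.
At €534.63/mo: n = ⌈−ln(1 − rB₀/P)/ln(1+r)⌉ = 25 payments (last €21.18); total interest = total paid − €11,140.00 = €1,712.30.
At €551.69/mo: 24 payments (last €102.78); total interest €1,651.65.
Interest saved = €1,712.30 − €1,651.65 = €60.65.

€60.65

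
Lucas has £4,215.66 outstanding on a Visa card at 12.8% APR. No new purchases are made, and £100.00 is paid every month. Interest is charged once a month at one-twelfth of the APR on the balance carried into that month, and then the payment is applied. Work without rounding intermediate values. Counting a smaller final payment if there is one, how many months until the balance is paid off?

57 months

Monthly rate r = 12.8%/12 = 1.06667% = 0.0106667.
Recurrence: B ← B·(1+r) − £100.00.
Month 1: interest £44.97; balance after payment £4,160.63.
Month 2: interest £44.38; balance after payment £4,105.01.
Closed form: n = −ln(1 − rB₀/P)/ln(1+r) = −ln(0.55033)/ln(1.01067) ≈ 56.289, so the balance reaches zero during payment 57.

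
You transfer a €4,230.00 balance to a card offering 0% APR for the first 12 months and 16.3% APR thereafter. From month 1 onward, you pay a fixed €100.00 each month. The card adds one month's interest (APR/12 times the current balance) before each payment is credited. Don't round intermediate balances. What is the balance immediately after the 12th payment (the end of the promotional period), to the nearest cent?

Promo months 1–12 at r₀ = 0%/12 = 0; months 13+ at r₁ = 16.3%/12 = 0.0135833.
After month 12 (no interest yet): B = €4,230.00 − 12·€100.00 = €3,030.00.

€3,030.00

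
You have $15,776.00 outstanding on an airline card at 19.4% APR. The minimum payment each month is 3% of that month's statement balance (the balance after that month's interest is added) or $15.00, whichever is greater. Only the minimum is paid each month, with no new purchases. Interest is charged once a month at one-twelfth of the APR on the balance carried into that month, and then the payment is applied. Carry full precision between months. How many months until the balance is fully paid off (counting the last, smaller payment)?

288 months

Monthly rate r = 19.4%/12 = 1.61667% = 0.0161667.
While 3% of the post-interest balance exceeds $15.00, each month B ← (B·(1+r))·(1 − 0.03), i.e. B shrinks by the factor (1+r)·0.97 = 0.98568.
This holds for months 1–241. Entering month 242 the balance is $488.13; 3% of the post-interest balance is now below $15.00, so the flat $15.00 minimum applies from here.
From month 242 a fixed $15.00 at rate r clears $488.13 in 47 more payments. Total: 241 + 47 = 288 months.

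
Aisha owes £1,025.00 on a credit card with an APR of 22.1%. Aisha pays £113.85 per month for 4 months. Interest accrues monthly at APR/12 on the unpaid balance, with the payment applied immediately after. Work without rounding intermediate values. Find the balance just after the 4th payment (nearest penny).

Monthly rate r = 22.1%/12 = 1.84167% = 0.0184167.
Each month: B ← B·(1+r) − £113.85.
Month 1: interest £18.88; balance after payment £930.03.
Month 2: interest £17.13; balance after payment £833.31.
Month 3: interest £15.35; balance after payment £734.80.
Month 4: interest £13.53; balance after payment £634.48.

£634.48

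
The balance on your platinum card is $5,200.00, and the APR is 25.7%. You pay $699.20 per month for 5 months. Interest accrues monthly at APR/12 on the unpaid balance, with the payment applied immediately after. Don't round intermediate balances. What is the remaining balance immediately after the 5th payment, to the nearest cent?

Monthly rate r = 25.7%/12 = 2.14167% = 0.0214167.
Each month: B ← B·(1+r) − $699.20.
Month 1: interest $111.37; balance after payment $4,612.17.
Month 2: interest $98.78; balance after payment $4,011.74.
Month 3: interest $85.92; balance after payment $3,398.46.
Month 4: interest $72.78; balance after payment $2,772.05.
Month 5: interest $59.37; balance after payment $2,132.21.

$2,132.21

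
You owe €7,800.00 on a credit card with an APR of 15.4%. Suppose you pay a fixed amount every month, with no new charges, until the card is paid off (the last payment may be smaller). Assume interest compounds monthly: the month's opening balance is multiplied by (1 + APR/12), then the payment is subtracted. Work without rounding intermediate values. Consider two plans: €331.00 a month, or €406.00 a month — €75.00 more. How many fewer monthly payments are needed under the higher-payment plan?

6 fewer payments

Monthly rate r = 15.4%/12 = 1.28333% = 0.0128333.
At €331.00/mo: n = ⌈−ln(1 − rB₀/P)/ln(1+r)⌉ = 29 payments (last €80.51); total interest = total paid − €7,800.00 = €1,548.51.
At €406.00/mo: 23 payments (last €81.86); total interest €1,213.86.
Payments saved = 29 − 23 = 6.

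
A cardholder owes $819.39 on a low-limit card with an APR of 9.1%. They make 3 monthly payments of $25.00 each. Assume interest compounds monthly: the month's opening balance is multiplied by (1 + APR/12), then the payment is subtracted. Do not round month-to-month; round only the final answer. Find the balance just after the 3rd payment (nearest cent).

$762.60

Monthly rate r = 9.1%/12 = 0.758333% = 0.00758333.
Each month: B ← B·(1+r) − $25.00.
Month 1: interest $6.21; balance after payment $800.60.
Month 2: interest $6.07; balance after payment $781.67.
Month 3: interest $5.93; balance after payment $762.60.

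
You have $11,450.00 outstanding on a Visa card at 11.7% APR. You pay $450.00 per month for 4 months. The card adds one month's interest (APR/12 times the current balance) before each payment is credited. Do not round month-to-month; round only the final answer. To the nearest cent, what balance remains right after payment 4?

$10,076.63

Monthly rate r = 11.7%/12 = 0.975% = 0.00975.
Each month: B ← B·(1+r) − $450.00.
Month 1: interest $111.64; balance after payment $11,111.64.
Month 2: interest $108.34; balance after payment $10,769.98.
Month 3: interest $105.01; balance after payment $10,424.98.
Month 4: interest $101.64; balance after payment $10,076.63.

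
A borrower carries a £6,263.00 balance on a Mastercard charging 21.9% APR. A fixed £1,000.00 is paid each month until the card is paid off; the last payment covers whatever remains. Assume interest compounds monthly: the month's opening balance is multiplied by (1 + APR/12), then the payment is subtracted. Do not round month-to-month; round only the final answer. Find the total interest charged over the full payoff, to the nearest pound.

£450

Monthly rate r = 21.9%/12 = 1.825% = 0.01825.
Payoff takes n = ⌈−ln(1 − rB₀/P)/ln(1+r)⌉ = ⌈6.711⌉ = 7 payments; the last is £713.14.
Total paid = 6·£1,000.00 + £713.14 = £6,713.14.
Total interest = total paid − principal = £6,713.14 − £6,263.00 = £450.14.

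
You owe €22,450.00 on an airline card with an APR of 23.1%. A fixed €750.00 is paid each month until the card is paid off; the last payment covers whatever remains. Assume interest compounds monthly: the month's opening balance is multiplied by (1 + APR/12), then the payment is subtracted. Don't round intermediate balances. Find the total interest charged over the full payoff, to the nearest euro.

€11,320

Monthly rate r = 23.1%/12 = 1.925% = 0.01925.
Payoff takes n = ⌈−ln(1 − rB₀/P)/ln(1+r)⌉ = ⌈45.027⌉ = 46 payments; the last is €20.45.
Total paid = 45·€750.00 + €20.45 = €33,770.45.
Total interest = total paid − principal = €33,770.45 − €22,450.00 = €11,320.45.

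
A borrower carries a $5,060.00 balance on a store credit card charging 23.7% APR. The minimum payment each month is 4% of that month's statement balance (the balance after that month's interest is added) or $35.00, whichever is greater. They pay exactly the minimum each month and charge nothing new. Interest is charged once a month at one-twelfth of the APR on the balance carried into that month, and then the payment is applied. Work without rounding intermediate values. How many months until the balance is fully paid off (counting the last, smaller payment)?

118 months

Monthly rate r = 23.7%/12 = 1.975% = 0.01975.
While 4% of the post-interest balance exceeds $35.00, each month B ← (B·(1+r))·(1 − 0.04), i.e. B shrinks by the factor (1+r)·0.96 = 0.97896.
This holds for months 1–84. Entering month 85 the balance is $848.02; 4% of the post-interest balance is now below $35.00, so the flat $35.00 minimum applies from here.
From month 85 a fixed $35.00 at rate r clears $848.02 in 34 more payments. Total: 84 + 34 = 118 months.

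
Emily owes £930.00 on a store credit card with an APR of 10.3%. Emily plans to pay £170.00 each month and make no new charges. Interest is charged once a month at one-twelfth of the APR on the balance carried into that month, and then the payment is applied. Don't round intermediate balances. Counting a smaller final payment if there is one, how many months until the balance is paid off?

Monthly rate r = 10.3%/12 = 0.858333% = 0.00858333.
Recurrence: B ← B·(1+r) − £170.00.
Month 1: interest £7.98; balance after payment £767.98.
Month 2: interest £6.59; balance after payment £604.57.
Month 3: interest £5.19; balance after payment £439.76.
Month 4: interest £3.77; balance after payment £273.54.
Month 5: interest £2.35; balance after payment £105.89.
Month 6: interest £0.91; balance after payment £0.00.

6 months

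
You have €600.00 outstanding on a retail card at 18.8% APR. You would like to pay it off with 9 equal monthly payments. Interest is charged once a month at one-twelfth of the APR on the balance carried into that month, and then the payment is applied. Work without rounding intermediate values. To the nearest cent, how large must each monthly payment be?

Monthly rate r = 18.8%/12 = 1.56667% = 0.0156667.
Level-payment amortization: P = B₀·r / (1 − (1+r)^(−n)) = 600.00·0.0156667 / (1 − 1.01567^(−9)).
Denominator 1 − (1+r)^(−9) = 0.130560825.
P = 9.4 / 0.130560825 ≈ 72.00.

€72.00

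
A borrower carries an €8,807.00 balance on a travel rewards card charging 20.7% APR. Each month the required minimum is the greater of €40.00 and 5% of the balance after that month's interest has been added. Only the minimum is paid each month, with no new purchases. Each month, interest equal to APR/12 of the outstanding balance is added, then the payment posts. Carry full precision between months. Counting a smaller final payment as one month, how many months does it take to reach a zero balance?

Monthly rate r = 20.7%/12 = 1.725% = 0.01725.
While 5% of the post-interest balance exceeds €40.00, each month B ← (B·(1+r))·(1 − 0.05), i.e. B shrinks by the factor (1+r)·0.95 = 0.96639.
This holds for months 1–71. Entering month 72 the balance is €777.27; 5% of the post-interest balance is now below €40.00, so the flat €40.00 minimum applies from here.
From month 72 a fixed €40.00 at rate r clears €777.27 in 24 more payments. Total: 71 + 24 = 95 months.

95 months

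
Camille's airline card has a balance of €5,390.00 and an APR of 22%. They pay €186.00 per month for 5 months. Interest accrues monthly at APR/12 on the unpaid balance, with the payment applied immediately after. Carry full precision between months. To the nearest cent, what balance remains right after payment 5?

€4,937.80

Monthly rate r = 22%/12 = 1.83333% = 0.0183333.
Each month: B ← B·(1+r) − €186.00.
Month 1: interest €98.82; balance after payment €5,302.82.
Month 2: interest €97.22; balance after payment €5,214.03.
Month 3: interest €95.59; balance after payment €5,123.63.
Month 4: interest €93.93; balance after payment €5,031.56.
Month 5: interest €92.25; balance after payment €4,937.80.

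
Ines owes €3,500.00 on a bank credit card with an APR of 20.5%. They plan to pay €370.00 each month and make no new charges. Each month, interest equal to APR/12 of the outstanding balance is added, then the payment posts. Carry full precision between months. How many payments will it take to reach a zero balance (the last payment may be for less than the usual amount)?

11 months

Monthly rate r = 20.5%/12 = 1.70833% = 0.0170833.
Recurrence: B ← B·(1+r) − €370.00.
Month 1: interest €59.79; balance after payment €3,189.79.
Month 2: interest €54.49; balance after payment €2,874.28.
Closed form: n = −ln(1 − rB₀/P)/ln(1+r) = −ln(0.8384)/ln(1.01708) ≈ 10.405, so the balance reaches zero during payment 11.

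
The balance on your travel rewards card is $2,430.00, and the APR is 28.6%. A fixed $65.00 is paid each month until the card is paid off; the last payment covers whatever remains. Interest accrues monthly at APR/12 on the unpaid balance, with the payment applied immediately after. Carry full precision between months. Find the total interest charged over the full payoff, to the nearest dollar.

Monthly rate r = 28.6%/12 = 2.38333% = 0.0238333.
Payoff takes n = ⌈−ln(1 − rB₀/P)/ln(1+r)⌉ = ⌈94.100⌉ = 95 payments; the last is $6.57.
Total paid = 94·$65.00 + $6.57 = $6,116.57.
Total interest = total paid − principal = $6,116.57 − $2,430.00 = $3,686.57.

$3,687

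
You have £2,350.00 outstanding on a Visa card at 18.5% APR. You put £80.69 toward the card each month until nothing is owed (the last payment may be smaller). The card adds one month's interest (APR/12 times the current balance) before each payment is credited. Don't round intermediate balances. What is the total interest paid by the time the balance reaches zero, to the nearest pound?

£793

Monthly rate r = 18.5%/12 = 1.54167% = 0.0154167.
Payoff takes n = ⌈−ln(1 − rB₀/P)/ln(1+r)⌉ = ⌈38.957⌉ = 39 payments; the last is £77.25.
Total paid = 38·£80.69 + £77.25 = £3,143.47.
Total interest = total paid − principal = £3,143.47 − £2,350.00 = £793.47.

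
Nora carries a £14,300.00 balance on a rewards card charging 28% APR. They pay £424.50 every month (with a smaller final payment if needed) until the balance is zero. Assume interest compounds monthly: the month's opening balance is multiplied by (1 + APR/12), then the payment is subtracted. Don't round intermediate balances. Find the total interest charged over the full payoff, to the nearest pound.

£14,078

Monthly rate r = 28%/12 = 2.33333% = 0.0233333.
Payoff takes n = ⌈−ln(1 − rB₀/P)/ln(1+r)⌉ = ⌈66.849⌉ = 67 payments; the last is £360.94.
Total paid = 66·£424.50 + £360.94 = £28,377.94.
Total interest = total paid − principal = £28,377.94 − £14,300.00 = £14,077.94.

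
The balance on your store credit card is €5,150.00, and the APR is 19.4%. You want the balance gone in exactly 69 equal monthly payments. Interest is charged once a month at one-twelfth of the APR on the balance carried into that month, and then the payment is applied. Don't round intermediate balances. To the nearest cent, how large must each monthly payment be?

Monthly rate r = 19.4%/12 = 1.61667% = 0.0161667.
Level-payment amortization: P = B₀·r / (1 − (1+r)^(−n)) = 5150.00·0.0161667 / (1 − 1.01617^(−69)).
Denominator 1 − (1+r)^(−69) = 0.669311707.
P = 83.2583 / 0.669311707 ≈ 124.39.

€124.39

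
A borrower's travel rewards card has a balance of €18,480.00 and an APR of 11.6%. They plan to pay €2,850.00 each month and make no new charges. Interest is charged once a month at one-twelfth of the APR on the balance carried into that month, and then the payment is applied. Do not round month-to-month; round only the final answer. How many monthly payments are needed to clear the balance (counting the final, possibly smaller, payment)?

7 payments

Monthly rate r = 11.6%/12 = 0.966667% = 0.00966667.
Recurrence: B ← B·(1+r) − €2,850.00.
Month 1: interest €178.64; balance after payment €15,808.64.
Month 2: interest €152.82; balance after payment €13,111.46.
Closed form: n = −ln(1 − rB₀/P)/ln(1+r) = −ln(0.93732)/ln(1.00967) ≈ 6.729, so the balance reaches zero during payment 7.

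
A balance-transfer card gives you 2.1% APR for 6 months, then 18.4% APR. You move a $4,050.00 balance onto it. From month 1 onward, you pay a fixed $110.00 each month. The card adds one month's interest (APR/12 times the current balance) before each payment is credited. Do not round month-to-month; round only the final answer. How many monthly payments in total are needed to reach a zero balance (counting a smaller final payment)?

Promo months 1–6 at r₀ = 2.1%/12 = 0.00175; months 7+ at r₁ = 18.4%/12 = 0.0153333.
After month 6: iterate B ← B·(1+r₀) − $110.00 for 6 months → $3,429.82.
Then at r₁ with $110.00/mo: n₂ = −ln(1 − r₁·B/P)/ln(1+r₁) ≈ 42.73 → 43 more payments.

49 months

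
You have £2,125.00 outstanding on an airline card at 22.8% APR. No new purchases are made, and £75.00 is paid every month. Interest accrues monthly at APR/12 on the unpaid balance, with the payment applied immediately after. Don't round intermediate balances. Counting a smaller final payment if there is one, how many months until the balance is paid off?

42 payments

Monthly rate r = 22.8%/12 = 1.9% = 0.019.
Recurrence: B ← B·(1+r) − £75.00.
Month 1: interest £40.38; balance after payment £2,090.38.
Month 2: interest £39.72; balance after payment £2,055.09.
Closed form: n = −ln(1 − rB₀/P)/ln(1+r) = −ln(0.46167)/ln(1.019) ≈ 41.065, so the balance reaches zero during payment 42.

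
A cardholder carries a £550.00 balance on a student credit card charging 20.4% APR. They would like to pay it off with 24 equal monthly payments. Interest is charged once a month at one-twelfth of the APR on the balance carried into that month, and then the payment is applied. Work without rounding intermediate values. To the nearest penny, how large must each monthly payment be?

Monthly rate r = 20.4%/12 = 1.7% = 0.017.
Level-payment amortization: P = B₀·r / (1 − (1+r)^(−n)) = 550.00·0.017 / (1 − 1.017^(−24)).
Denominator 1 − (1+r)^(−24) = 0.332736868.
P = 9.35 / 0.332736868 ≈ 28.10.

£28.10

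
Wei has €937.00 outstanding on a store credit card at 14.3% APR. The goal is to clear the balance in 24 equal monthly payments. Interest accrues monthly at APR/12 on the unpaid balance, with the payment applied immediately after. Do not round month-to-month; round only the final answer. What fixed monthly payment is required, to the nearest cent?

€45.12

Monthly rate r = 14.3%/12 = 1.19167% = 0.0119167.
Level-payment amortization: P = B₀·r / (1 − (1+r)^(−n)) = 937.00·0.0119167 / (1 − 1.01192^(−24)).
Denominator 1 − (1+r)^(−24) = 0.247466176.
P = 11.1659 / 0.247466176 ≈ 45.12.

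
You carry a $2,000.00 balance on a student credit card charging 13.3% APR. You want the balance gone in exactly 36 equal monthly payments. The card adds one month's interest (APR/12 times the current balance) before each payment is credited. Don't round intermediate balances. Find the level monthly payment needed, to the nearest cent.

$67.68

Monthly rate r = 13.3%/12 = 1.10833% = 0.0110833.
Level-payment amortization: P = B₀·r / (1 − (1+r)^(−n)) = 2000.00·0.0110833 / (1 − 1.01108^(−36)).
Denominator 1 − (1+r)^(−36) = 0.327534909.
P = 22.1667 / 0.327534909 ≈ 67.68.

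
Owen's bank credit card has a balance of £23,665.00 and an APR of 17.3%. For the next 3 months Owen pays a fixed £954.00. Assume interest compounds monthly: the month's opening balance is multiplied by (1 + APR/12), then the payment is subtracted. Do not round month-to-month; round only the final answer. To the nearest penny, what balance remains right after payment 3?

Monthly rate r = 17.3%/12 = 1.44167% = 0.0144167.
Each month: B ← B·(1+r) − £954.00.
Month 1: interest £341.17; balance after payment £23,052.17.
Month 2: interest £332.34; balance after payment £22,430.51.
Month 3: interest £323.37; balance after payment £21,799.88.

£21,799.88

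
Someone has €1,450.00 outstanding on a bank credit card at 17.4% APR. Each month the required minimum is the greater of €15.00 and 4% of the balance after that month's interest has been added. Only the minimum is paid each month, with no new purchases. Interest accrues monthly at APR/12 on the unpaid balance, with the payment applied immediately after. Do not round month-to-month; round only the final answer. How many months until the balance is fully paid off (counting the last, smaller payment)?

Monthly rate r = 17.4%/12 = 1.45% = 0.0145.
While 4% of the post-interest balance exceeds €15.00, each month B ← (B·(1+r))·(1 − 0.04), i.e. B shrinks by the factor (1+r)·0.96 = 0.97392.
This holds for months 1–52. Entering month 53 the balance is €366.93; 4% of the post-interest balance is now below €15.00, so the flat €15.00 minimum applies from here.
From month 53 a fixed €15.00 at rate r clears €366.93 in 31 more payments. Total: 52 + 31 = 83 months.

83 months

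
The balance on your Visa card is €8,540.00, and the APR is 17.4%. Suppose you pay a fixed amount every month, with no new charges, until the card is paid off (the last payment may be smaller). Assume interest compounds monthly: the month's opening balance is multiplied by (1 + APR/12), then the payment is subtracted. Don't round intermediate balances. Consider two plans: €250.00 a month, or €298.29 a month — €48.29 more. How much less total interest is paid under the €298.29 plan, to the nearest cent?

€761.62

Monthly rate r = 17.4%/12 = 1.45% = 0.0145.
At €250.00/mo: n = ⌈−ln(1 − rB₀/P)/ln(1+r)⌉ = 48 payments (last €125.91); total interest = total paid − €8,540.00 = €3,335.91.
At €298.29/mo: 38 payments (last €77.56); total interest €2,574.29.
Interest saved = €3,335.91 − €2,574.29 = €761.62.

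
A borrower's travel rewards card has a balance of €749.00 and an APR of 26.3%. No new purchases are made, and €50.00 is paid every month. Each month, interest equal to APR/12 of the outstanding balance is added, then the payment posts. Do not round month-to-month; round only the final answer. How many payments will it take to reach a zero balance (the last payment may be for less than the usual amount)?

19 months

Monthly rate r = 26.3%/12 = 2.19167% = 0.0219167.
Recurrence: B ← B·(1+r) − €50.00.
Month 1: interest €16.42; balance after payment €715.42.
Month 2: interest €15.68; balance after payment €681.10.
Closed form: n = −ln(1 − rB₀/P)/ln(1+r) = −ln(0.67169)/ln(1.02192) ≈ 18.356, so the balance reaches zero during payment 19.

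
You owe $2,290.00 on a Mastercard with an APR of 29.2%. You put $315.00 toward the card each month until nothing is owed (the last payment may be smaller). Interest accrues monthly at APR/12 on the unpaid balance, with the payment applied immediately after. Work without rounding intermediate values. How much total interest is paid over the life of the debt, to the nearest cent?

$261.01

Monthly rate r = 29.2%/12 = 2.43333% = 0.0243333.
Payoff takes n = ⌈−ln(1 − rB₀/P)/ln(1+r)⌉ = ⌈8.097⌉ = 9 payments; the last is $31.01.
Total paid = 8·$315.00 + $31.01 = $2,551.01.
Total interest = total paid − principal = $2,551.01 − $2,290.00 = $261.01.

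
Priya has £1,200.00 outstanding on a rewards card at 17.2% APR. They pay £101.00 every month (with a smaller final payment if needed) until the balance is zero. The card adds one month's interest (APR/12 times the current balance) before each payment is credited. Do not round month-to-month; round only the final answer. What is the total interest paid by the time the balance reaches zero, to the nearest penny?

£124.98

Monthly rate r = 17.2%/12 = 1.43333% = 0.0143333.
Payoff takes n = ⌈−ln(1 − rB₀/P)/ln(1+r)⌉ = ⌈13.118⌉ = 14 payments; the last is £11.98.
Total paid = 13·£101.00 + £11.98 = £1,324.98.
Total interest = total paid − principal = £1,324.98 − £1,200.00 = £124.98.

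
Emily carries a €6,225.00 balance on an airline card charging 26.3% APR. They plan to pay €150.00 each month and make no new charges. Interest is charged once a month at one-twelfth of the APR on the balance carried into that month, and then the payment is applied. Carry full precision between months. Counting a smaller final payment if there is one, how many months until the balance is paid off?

111 payments

Monthly rate r = 26.3%/12 = 2.19167% = 0.0219167.
Recurrence: B ← B·(1+r) − €150.00.
Month 1: interest €136.43; balance after payment €6,211.43.
Month 2: interest €136.13; balance after payment €6,197.57.
Closed form: n = −ln(1 − rB₀/P)/ln(1+r) = −ln(0.090458)/ln(1.02192) ≈ 110.834, so the balance reaches zero during payment 111.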